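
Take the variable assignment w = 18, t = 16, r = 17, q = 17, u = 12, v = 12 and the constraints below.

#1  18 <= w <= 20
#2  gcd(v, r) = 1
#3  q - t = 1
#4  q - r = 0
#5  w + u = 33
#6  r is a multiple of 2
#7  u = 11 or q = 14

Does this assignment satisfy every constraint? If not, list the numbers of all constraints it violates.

Constraints 5, 6, and 7 are violated.

#1 w = 18 lies in [18, 20]  ✔
#2 gcd(12, 17) = 1  ✔
#3 q - t = 17 - 16 = 1  ✔
#4 q - r = 17 - 17 = 0  ✔
#5 w + u = 18 + 12 = 30, not 33  ✘
#6 17 = 2*8 + 1, so 2 does not divide 17  ✘
#7 u = 12 ≠ 11 and q = 17 ≠ 14; both disjuncts false  ✘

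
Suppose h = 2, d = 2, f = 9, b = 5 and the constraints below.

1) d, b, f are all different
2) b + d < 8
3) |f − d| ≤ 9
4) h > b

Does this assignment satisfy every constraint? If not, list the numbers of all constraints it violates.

Constraint 4 does not hold.

1) values 2, 5, 9 are pairwise distinct — OK.
2) b + d = 5 + 2 = 7; 7 < 8 — OK.
3) |9 − 2| = 7; 7 ≤ 9 — OK.
4) h = 2, b = 5; 2 ≤ 5 (want >) — violated.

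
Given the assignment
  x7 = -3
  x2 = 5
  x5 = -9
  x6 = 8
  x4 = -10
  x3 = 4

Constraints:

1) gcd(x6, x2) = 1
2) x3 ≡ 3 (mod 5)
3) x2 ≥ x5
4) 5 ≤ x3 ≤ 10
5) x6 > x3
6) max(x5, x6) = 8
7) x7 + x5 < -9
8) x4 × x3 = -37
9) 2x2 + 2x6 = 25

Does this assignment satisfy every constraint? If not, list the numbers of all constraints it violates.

Violated: 2, 4, 8, and 9.

1) gcd(8, 5) = 1  OK
2) 4 mod 5 = 4, not 3  FAIL
3) x2 = 5, x5 = -9; 5 ≥ -9  OK
4) x3 = 4 is outside [5, 10]  FAIL
5) x6 = 8, x3 = 4; 8 > 4  OK
6) max(-9, 8) = 8  OK
7) x7 + x5 = -3 + (-9) = -12; -12 < -9  OK
8) x4 × x3 = -10 × 4 = -40, not -37  FAIL
9) 2x2 + 2x6 = 2(5) + 2(8) = 26, not 25  FAIL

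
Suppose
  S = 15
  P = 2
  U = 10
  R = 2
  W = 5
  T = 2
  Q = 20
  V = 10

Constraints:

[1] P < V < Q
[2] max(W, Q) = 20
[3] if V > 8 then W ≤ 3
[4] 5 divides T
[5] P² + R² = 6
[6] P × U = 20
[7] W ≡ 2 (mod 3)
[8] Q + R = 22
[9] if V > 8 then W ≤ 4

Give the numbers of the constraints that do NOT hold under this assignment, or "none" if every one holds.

[1] values 2 < 10 < 20  ✔
[2] max(5, 20) = 20  ✔
[3] V = 10 > 8, so we need W ≤ 3; but W = 5 > 3  ✘
[4] 2 = 5×0 + 2, so 5 does not divide 2  ✘
[5] P² + R² = 2² + 2² = 4 + 4 = 8, not 6  ✘
[6] P × U = 2 × 10 = 20  ✔
[7] 5 mod 3 = 2  ✔
[8] Q + R = 20 + 2 = 22  ✔
[9] V = 10 > 8, so we need W ≤ 4; but W = 5 > 4  ✘

Violated: 3, 4, 5, 9.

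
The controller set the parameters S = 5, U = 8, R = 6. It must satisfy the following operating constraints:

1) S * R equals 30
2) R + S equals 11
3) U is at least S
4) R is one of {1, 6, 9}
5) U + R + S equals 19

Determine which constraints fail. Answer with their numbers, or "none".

No violations.

1) S * R = 5 * 6 = 30 — satisfied.
2) R + S = 6 + 5 = 11 — satisfied.
3) U = 8, S = 5; 8 ≥ 5 — satisfied.
4) R = 6 is in {1, 6, 9} — satisfied.
5) U + R + S = 8 + 6 + 5 = 19 — satisfied.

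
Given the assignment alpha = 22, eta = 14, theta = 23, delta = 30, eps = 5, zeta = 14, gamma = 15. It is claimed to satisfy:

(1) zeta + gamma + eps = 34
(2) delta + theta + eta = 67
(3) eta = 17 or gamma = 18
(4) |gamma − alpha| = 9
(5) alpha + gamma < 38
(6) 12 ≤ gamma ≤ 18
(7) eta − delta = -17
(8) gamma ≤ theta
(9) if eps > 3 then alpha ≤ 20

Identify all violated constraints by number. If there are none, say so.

(1) zeta + gamma + eps = 14 + 15 + 5 = 34  true
(2) delta + theta + eta = 30 + 23 + 14 = 67  true
(3) eta = 14 ≠ 17 and gamma = 15 ≠ 18; both disjuncts false  false
(4) |15 − 22| = 7, not 9  false
(5) alpha + gamma = 22 + 15 = 37; 37 < 38  true
(6) gamma = 15 lies in [12, 18]  true
(7) eta − delta = 14 − 30 = -16, not -17  false
(8) gamma = 15, theta = 23; 15 ≤ 23  true
(9) eps = 5 > 3, so we need alpha ≤ 20; but alpha = 22 > 20  false

Violated: 3, 4, 7, 9.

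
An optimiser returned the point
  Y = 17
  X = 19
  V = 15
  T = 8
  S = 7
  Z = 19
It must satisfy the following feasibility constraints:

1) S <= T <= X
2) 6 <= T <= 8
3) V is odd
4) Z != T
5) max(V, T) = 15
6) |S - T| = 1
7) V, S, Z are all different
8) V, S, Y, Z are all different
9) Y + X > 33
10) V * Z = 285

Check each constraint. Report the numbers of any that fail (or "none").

Yes — all constraints hold.

1) values 7 <= 8 <= 19  ✔
2) T = 8 lies in [6, 8]  ✔
3) V = 15 is odd  ✔
4) Z = 19, T = 8; distinct  ✔
5) max(15, 8) = 15  ✔
6) |7 - 8| = 1  ✔
7) values 15, 7, 19 are pairwise distinct  ✔
8) values 15, 7, 17, 19 are pairwise distinct  ✔
9) Y + X = 17 + 19 = 36; 36 > 33  ✔
10) V * Z = 15 * 19 = 285  ✔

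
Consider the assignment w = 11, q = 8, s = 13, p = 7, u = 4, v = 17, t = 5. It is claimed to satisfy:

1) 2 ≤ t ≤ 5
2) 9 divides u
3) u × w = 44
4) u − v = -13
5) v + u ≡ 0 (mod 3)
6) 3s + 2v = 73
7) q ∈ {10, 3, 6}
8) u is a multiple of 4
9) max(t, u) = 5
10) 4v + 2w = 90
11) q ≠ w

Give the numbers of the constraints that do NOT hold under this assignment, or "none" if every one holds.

The assignment fails constraints 2 and 7.

1) t = 5 lies in [2, 5] — OK.
2) 4 = 9×0 + 4, so 9 does not divide 4 — violated.
3) u × w = 4 × 11 = 44 — OK.
4) u − v = 4 − 17 = -13 — OK.
5) v + u = 21; 21 mod 3 = 0 — OK.
6) 3s + 2v = 3(13) + 2(17) = 73 — OK.
7) q = 8 is not in {10, 3, 6} — violated.
8) 4 / 4 = 1, so 4 divides 4 — OK.
9) max(5, 4) = 5 — OK.
10) 4v + 2w = 4(17) + 2(11) = 90 — OK.
11) q = 8, w = 11; distinct — OK.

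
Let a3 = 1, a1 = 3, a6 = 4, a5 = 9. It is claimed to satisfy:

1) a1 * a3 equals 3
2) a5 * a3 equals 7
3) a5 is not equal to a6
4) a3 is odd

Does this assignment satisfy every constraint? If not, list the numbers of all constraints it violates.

Constraint 2 is violated.

1) a1 * a3 = 3 * 1 = 3 — holds.
2) a5 * a3 = 9 * 1 = 9, not 7 — fails.
3) a5 = 9, a6 = 4; distinct — holds.
4) a3 = 1 is odd — holds.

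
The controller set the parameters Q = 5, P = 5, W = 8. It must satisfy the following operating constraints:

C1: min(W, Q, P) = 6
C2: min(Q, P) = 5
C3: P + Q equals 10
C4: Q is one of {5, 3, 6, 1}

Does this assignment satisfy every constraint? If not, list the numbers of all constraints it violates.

C1: min(8, 5, 5) = 5, not 6  false
C2: min(5, 5) = 5  true
C3: P + Q = 5 + 5 = 10  true
C4: Q = 5 is in {5, 3, 6, 1}  true

No — constraint 1 is not satisfied.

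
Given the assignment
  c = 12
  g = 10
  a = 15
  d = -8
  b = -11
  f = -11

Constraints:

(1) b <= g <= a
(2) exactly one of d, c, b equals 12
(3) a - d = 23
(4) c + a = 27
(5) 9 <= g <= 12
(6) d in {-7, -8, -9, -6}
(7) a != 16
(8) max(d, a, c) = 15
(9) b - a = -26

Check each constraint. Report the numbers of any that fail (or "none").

Yes — all constraints hold.

(1) values -11 <= 10 <= 15 — holds.
(2) d=-8, c=12, b=-11; 1 of them equals 12 — holds.
(3) a - d = 15 - (-8) = 23 — holds.
(4) c + a = 12 + 15 = 27 — holds.
(5) g = 10 lies in [9, 12] — holds.
(6) d = -8 is in {-7, -8, -9, -6} — holds.
(7) a = 15, and 15 ≠ 16 — holds.
(8) max(-8, 15, 12) = 15 — holds.
(9) b - a = -11 - 15 = -26 — holds.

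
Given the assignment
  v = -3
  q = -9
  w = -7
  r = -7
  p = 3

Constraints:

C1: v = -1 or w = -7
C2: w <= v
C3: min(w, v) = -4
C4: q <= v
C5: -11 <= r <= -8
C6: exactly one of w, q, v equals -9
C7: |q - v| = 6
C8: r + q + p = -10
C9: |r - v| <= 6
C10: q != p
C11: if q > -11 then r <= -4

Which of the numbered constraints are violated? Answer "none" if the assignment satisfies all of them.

No — constraints 3, 5, and 8 are not satisfied.

C1: v = -3 ≠ -1, but w = -7 = -7 (second disjunct)  ✓
C2: w = -7, v = -3; -7 ≤ -3  ✓
C3: min(-7, -3) = -7, not -4  ✗
C4: q = -9, v = -3; -9 ≤ -3  ✓
C5: r = -7 is outside [-11, -8]  ✗
C6: w=-7, q=-9, v=-3; 1 of them equals -9  ✓
C7: |-9 - (-3)| = 6  ✓
C8: r + q + p = -7 + (-9) + 3 = -13, not -10  ✗
C9: |-7 - (-3)| = 4; 4 ≤ 6  ✓
C10: q = -9, p = 3; distinct  ✓
C11: q = -9 > -11, so we need r ≤ -4; r = -7 ≤ -4  ✓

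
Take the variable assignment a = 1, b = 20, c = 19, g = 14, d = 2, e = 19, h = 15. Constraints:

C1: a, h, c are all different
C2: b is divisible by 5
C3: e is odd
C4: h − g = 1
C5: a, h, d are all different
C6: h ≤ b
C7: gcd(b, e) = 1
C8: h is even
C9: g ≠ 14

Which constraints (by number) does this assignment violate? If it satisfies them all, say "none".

Constraints 8 and 9 are violated.

C1: values 1, 15, 19 are pairwise distinct — satisfied.
C2: 20 / 5 = 4, so 5 divides 20 — satisfied.
C3: e = 19 is odd — satisfied.
C4: h − g = 15 − 14 = 1 — satisfied.
C5: values 1, 15, 2 are pairwise distinct — satisfied.
C6: h = 15, b = 20; 15 ≤ 20 — satisfied.
C7: gcd(20, 19) = 1 — satisfied.
C8: h = 15 is odd — violated.
C9: g = 14, but 14 is required to differ — violated.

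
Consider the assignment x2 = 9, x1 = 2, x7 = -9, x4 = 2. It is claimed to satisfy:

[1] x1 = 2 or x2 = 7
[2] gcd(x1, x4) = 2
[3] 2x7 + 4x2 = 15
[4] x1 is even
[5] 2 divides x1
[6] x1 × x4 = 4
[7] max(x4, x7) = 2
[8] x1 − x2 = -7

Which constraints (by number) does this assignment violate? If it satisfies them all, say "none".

No — constraint 3 is not satisfied.

[1] x1 = 2 = 2 (first disjunct) — OK.
[2] gcd(2, 2) = 2 — OK.
[3] 2x7 + 4x2 = 2(-9) + 4(9) = 18, not 15 — violated.
[4] x1 = 2 is even — OK.
[5] 2 / 2 = 1, so 2 divides 2 — OK.
[6] x1 × x4 = 2 × 2 = 4 — OK.
[7] max(2, -9) = 2 — OK.
[8] x1 − x2 = 2 − 9 = -7 — OK.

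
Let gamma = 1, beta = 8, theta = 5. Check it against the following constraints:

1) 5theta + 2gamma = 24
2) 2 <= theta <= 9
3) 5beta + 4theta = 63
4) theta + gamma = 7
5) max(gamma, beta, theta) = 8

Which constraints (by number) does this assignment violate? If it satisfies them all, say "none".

1) 5theta + 2gamma = 5(5) + 2(1) = 27, not 24  fails
2) theta = 5 lies in [2, 9]  holds
3) 5beta + 4theta = 5(8) + 4(5) = 60, not 63  fails
4) theta + gamma = 5 + 1 = 6, not 7  fails
5) max(1, 8, 5) = 8  holds

The assignment fails constraints 1, 3, and 4.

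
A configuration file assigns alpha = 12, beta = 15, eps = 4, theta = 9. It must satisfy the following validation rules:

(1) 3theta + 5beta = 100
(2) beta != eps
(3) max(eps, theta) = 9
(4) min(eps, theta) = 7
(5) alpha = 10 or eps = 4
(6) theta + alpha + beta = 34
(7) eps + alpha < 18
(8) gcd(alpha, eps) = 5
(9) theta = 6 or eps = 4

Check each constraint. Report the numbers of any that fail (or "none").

(1) 3theta + 5beta = 3(9) + 5(15) = 102, not 100 — violated.
(2) beta = 15, eps = 4; distinct — OK.
(3) max(4, 9) = 9 — OK.
(4) min(4, 9) = 4, not 7 — violated.
(5) alpha = 12 ≠ 10, but eps = 4 = 4 (second disjunct) — OK.
(6) theta + alpha + beta = 9 + 12 + 15 = 36, not 34 — violated.
(7) eps + alpha = 4 + 12 = 16; 16 < 18 — OK.
(8) gcd(12, 4) = 4, not 5 — violated.
(9) theta = 9 ≠ 6, but eps = 4 = 4 (second disjunct) — OK.

Violated: 1, 4, 6, and 8.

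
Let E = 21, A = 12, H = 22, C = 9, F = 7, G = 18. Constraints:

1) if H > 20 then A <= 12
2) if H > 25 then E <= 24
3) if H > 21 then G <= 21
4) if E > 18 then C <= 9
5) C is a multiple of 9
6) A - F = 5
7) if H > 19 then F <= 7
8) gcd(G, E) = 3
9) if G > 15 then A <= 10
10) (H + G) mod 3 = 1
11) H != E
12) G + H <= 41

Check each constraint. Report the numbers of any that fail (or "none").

Constraint 9 is violated.

1) H = 22 > 20, so we need A ≤ 12; A = 12 ≤ 12 — holds.
2) H = 22, not > 25; antecedent false, conditional vacuously true — holds.
3) H = 22 > 21, so we need G ≤ 21; G = 18 ≤ 21 — holds.
4) E = 21 > 18, so we need C ≤ 9; C = 9 ≤ 9 — holds.
5) 9 / 9 = 1, so 9 divides 9 — holds.
6) A - F = 12 - 7 = 5 — holds.
7) H = 22 > 19, so we need F ≤ 7; F = 7 ≤ 7 — holds.
8) gcd(18, 21) = 3 — holds.
9) G = 18 > 15, so we need A ≤ 10; but A = 12 > 10 — does not hold.
10) H + G = 40; 40 mod 3 = 1 — holds.
11) H = 22, E = 21; distinct — holds.
12) G + H = 18 + 22 = 40; 40 ≤ 41 — holds.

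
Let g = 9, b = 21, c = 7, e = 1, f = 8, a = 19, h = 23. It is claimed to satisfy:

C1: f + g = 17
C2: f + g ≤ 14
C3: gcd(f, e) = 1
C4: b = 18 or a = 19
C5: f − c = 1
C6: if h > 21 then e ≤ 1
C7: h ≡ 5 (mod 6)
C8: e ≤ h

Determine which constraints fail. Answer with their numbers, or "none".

C1: f + g = 8 + 9 = 17  OK
C2: f + g = 8 + 9 = 17; 17 > 14, bound 14 not met  FAIL
C3: gcd(8, 1) = 1  OK
C4: b = 21 ≠ 18, but a = 19 = 19 (second disjunct)  OK
C5: f − c = 8 − 7 = 1  OK
C6: h = 23 > 21, so we need e ≤ 1; e = 1 ≤ 1  OK
C7: 23 mod 6 = 5  OK
C8: e = 1, h = 23; 1 ≤ 23  OK

Constraint 2 does not hold.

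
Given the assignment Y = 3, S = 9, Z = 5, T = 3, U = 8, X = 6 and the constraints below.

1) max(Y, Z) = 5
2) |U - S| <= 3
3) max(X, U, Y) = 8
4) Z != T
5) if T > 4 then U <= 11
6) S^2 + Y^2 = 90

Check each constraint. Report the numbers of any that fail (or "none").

1) max(3, 5) = 5 — holds.
2) |8 - 9| = 1; 1 ≤ 3 — holds.
3) max(6, 8, 3) = 8 — holds.
4) Z = 5, T = 3; distinct — holds.
5) T = 3, not > 4; antecedent false, conditional vacuously true — holds.
6) S^2 + Y^2 = 9^2 + 3^2 = 81 + 9 = 90 — holds.

All constraints are satisfied.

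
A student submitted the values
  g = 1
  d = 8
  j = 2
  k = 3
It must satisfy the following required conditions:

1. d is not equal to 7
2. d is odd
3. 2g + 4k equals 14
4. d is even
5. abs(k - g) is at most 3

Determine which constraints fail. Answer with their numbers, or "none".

The assignment fails constraint 2.

1. d = 8, and 8 ≠ 7  OK
2. d = 8 is even  FAIL
3. 2g + 4k = 2(1) + 4(3) = 14  OK
4. d = 8 is even  OK
5. abs(3 - 1) = 2; 2 ≤ 3  OK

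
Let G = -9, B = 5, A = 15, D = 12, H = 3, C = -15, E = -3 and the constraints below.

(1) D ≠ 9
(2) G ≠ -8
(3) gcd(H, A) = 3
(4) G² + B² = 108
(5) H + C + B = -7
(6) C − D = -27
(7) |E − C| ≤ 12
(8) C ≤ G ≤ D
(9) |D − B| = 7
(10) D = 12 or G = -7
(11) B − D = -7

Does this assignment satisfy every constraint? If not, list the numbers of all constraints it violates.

The assignment fails constraint 4.

(1) D = 12, and 12 ≠ 9  ✔
(2) G = -9, and -9 ≠ -8  ✔
(3) gcd(3, 15) = 3  ✔
(4) G² + B² = (-9)² + 5² = 81 + 25 = 106, not 108  ✘
(5) H + C + B = 3 + (-15) + 5 = -7  ✔
(6) C − D = -15 − 12 = -27  ✔
(7) |-3 − (-15)| = 12; 12 ≤ 12  ✔
(8) values -15 ≤ -9 ≤ 12  ✔
(9) |12 − 5| = 7  ✔
(10) D = 12 = 12 (first disjunct)  ✔
(11) B − D = 5 − 12 = -7  ✔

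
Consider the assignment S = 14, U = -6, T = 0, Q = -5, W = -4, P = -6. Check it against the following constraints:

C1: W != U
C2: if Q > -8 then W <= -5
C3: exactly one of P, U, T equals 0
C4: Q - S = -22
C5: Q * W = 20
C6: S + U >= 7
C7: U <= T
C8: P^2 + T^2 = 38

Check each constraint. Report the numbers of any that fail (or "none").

The assignment fails constraints 2, 4, 8.

C1: W = -4, U = -6; distinct — OK.
C2: Q = -5 > -8, so we need W ≤ -5; but W = -4 > -5 — violated.
C3: P=-6, U=-6, T=0; 1 of them equals 0 — OK.
C4: Q - S = -5 - 14 = -19, not -22 — violated.
C5: Q * W = -5 * (-4) = 20 — OK.
C6: S + U = 14 + (-6) = 8; 8 ≥ 7 — OK.
C7: U = -6, T = 0; -6 ≤ 0 — OK.
C8: P^2 + T^2 = (-6)^2 + 0^2 = 36 + 0 = 36, not 38 — violated.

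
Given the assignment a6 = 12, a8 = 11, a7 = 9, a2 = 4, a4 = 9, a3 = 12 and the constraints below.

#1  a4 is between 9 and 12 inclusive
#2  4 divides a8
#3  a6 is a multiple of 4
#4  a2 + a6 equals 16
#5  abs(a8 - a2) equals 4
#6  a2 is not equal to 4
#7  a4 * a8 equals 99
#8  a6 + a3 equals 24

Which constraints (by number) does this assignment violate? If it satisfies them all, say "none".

No — constraints 2, 5, and 6 are not satisfied.

#1 a4 = 9 lies in [9, 12] — satisfied.
#2 11 = 4*2 + 3, so 4 does not divide 11 — violated.
#3 12 / 4 = 3, so 4 divides 12 — satisfied.
#4 a2 + a6 = 4 + 12 = 16 — satisfied.
#5 abs(11 - 4) = 7, not 4 — violated.
#6 a2 = 4, but 4 is required to differ — violated.
#7 a4 * a8 = 9 * 11 = 99 — satisfied.
#8 a6 + a3 = 12 + 12 = 24 — satisfied.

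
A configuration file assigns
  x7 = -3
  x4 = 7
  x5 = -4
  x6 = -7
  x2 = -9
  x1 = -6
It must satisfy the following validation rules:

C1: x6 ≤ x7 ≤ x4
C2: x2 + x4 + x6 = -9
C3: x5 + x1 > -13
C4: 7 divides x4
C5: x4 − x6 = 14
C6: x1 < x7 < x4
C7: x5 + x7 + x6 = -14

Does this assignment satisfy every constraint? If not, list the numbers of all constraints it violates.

No violations.

C1: values -7 ≤ -3 ≤ 7 — holds.
C2: x2 + x4 + x6 = -9 + 7 + (-7) = -9 — holds.
C3: x5 + x1 = -4 + (-6) = -10; -10 > -13 — holds.
C4: 7 / 7 = 1, so 7 divides 7 — holds.
C5: x4 − x6 = 7 − (-7) = 14 — holds.
C6: values -6 < -3 < 7 — holds.
C7: x5 + x7 + x6 = -4 + (-3) + (-7) = -14 — holds.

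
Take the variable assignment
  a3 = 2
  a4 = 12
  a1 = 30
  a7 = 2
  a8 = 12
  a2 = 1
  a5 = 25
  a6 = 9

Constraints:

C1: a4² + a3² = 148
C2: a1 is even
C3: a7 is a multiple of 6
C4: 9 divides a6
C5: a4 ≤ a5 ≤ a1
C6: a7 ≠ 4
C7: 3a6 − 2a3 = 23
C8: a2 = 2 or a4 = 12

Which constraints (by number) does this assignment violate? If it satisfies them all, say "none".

Violated: 3.

C1: a4² + a3² = 12² + 2² = 144 + 4 = 148 — holds.
C2: a1 = 30 is even — holds.
C3: 2 = 6×0 + 2, so 6 does not divide 2 — does not hold.
C4: 9 / 9 = 1, so 9 divides 9 — holds.
C5: values 12 ≤ 25 ≤ 30 — holds.
C6: a7 = 2, and 2 ≠ 4 — holds.
C7: 3a6 − 2a3 = 3(9) − 2(2) = 23 — holds.
C8: a2 = 1 ≠ 2, but a4 = 12 = 12 (second disjunct) — holds.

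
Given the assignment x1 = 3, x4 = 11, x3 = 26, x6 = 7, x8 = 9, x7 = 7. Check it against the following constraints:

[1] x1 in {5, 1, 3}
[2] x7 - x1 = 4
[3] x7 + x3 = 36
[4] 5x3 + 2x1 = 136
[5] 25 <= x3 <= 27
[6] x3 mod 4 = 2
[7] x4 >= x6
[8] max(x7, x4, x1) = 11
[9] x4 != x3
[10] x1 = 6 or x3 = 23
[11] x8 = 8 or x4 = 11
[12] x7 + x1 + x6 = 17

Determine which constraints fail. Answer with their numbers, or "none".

[1] x1 = 3 is in {5, 1, 3} — holds.
[2] x7 - x1 = 7 - 3 = 4 — holds.
[3] x7 + x3 = 7 + 26 = 33, not 36 — fails.
[4] 5x3 + 2x1 = 5(26) + 2(3) = 136 — holds.
[5] x3 = 26 lies in [25, 27] — holds.
[6] 26 mod 4 = 2 — holds.
[7] x4 = 11, x6 = 7; 11 ≥ 7 — holds.
[8] max(7, 11, 3) = 11 — holds.
[9] x4 = 11, x3 = 26; distinct — holds.
[10] x1 = 3 ≠ 6 and x3 = 26 ≠ 23; both disjuncts false — fails.
[11] x8 = 9 ≠ 8, but x4 = 11 = 11 (second disjunct) — holds.
[12] x7 + x1 + x6 = 7 + 3 + 7 = 17 — holds.

Constraints 3, 10 do not hold.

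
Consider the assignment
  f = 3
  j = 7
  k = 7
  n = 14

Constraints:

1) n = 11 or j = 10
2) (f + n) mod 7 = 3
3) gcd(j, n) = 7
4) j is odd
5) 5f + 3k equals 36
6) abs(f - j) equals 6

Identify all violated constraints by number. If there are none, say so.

1) n = 14 ≠ 11 and j = 7 ≠ 10; both disjuncts false  ✗
2) f + n = 17; 17 mod 7 = 3  ✓
3) gcd(7, 14) = 7  ✓
4) j = 7 is odd  ✓
5) 5f + 3k = 5(3) + 3(7) = 36  ✓
6) abs(3 - 7) = 4, not 6  ✗

No — constraints 1, 6 are not satisfied.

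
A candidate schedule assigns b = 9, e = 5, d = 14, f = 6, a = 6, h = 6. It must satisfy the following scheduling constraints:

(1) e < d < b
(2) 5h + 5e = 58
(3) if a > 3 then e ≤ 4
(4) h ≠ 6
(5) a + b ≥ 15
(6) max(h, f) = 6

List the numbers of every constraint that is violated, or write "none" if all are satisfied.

(1) values 5, 14, 9; d = 14 is not < b = 9 — does not hold.
(2) 5h + 5e = 5(6) + 5(5) = 55, not 58 — does not hold.
(3) a = 6 > 3, so we need e ≤ 4; but e = 5 > 4 — does not hold.
(4) h = 6, but 6 is required to differ — does not hold.
(5) a + b = 6 + 9 = 15; 15 ≥ 15 — holds.
(6) max(6, 6) = 6 — holds.

No — constraints 1, 2, 3, and 4 are not satisfied.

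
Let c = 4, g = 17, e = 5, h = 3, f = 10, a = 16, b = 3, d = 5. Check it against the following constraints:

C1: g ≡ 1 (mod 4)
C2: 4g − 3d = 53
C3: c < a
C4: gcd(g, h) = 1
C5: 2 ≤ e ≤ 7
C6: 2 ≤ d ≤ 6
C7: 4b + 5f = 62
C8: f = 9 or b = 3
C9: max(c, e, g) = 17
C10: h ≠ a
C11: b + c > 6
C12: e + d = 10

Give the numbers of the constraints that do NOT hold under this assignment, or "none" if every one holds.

C1: 17 mod 4 = 1 — holds.
C2: 4g − 3d = 4(17) − 3(5) = 53 — holds.
C3: c = 4, a = 16; 4 < 16 — holds.
C4: gcd(17, 3) = 1 — holds.
C5: e = 5 lies in [2, 7] — holds.
C6: d = 5 lies in [2, 6] — holds.
C7: 4b + 5f = 4(3) + 5(10) = 62 — holds.
C8: f = 10 ≠ 9, but b = 3 = 3 (second disjunct) — holds.
C9: max(4, 5, 17) = 17 — holds.
C10: h = 3, a = 16; distinct — holds.
C11: b + c = 3 + 4 = 7; 7 > 6 — holds.
C12: e + d = 5 + 5 = 10 — holds.

The assignment satisfies every constraint.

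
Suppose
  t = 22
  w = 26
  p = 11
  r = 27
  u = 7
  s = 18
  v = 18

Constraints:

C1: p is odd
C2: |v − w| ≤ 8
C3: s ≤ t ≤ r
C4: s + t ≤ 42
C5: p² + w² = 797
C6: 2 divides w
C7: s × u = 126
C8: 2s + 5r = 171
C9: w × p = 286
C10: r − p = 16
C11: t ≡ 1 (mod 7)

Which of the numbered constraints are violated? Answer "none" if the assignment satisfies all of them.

C1: p = 11 is odd — holds.
C2: |18 − 26| = 8; 8 ≤ 8 — holds.
C3: values 18 ≤ 22 ≤ 27 — holds.
C4: s + t = 18 + 22 = 40; 40 ≤ 42 — holds.
C5: p² + w² = 11² + 26² = 121 + 676 = 797 — holds.
C6: 26 / 2 = 13, so 2 divides 26 — holds.
C7: s × u = 18 × 7 = 126 — holds.
C8: 2s + 5r = 2(18) + 5(27) = 171 — holds.
C9: w × p = 26 × 11 = 286 — holds.
C10: r − p = 27 − 11 = 16 — holds.
C11: 22 mod 7 = 1 — holds.

No violations.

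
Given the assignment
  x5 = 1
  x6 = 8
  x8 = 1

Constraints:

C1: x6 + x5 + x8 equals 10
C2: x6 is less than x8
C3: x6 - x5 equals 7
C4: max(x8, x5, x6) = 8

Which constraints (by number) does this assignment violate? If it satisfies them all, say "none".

C1: x6 + x5 + x8 = 8 + 1 + 1 = 10  true
C2: x6 = 8, x8 = 1; 8 ≥ 1 (want <)  false
C3: x6 - x5 = 8 - 1 = 7  true
C4: max(1, 1, 8) = 8  true

The assignment fails constraint 2.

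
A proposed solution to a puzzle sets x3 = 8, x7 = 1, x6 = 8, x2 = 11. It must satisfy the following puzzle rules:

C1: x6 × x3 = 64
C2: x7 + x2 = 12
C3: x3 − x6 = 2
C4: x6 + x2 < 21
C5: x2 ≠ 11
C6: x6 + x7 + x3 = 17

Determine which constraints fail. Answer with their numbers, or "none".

C1: x6 × x3 = 8 × 8 = 64  yes
C2: x7 + x2 = 1 + 11 = 12  yes
C3: x3 − x6 = 8 − 8 = 0, not 2  no
C4: x6 + x2 = 8 + 11 = 19; 19 < 21  yes
C5: x2 = 11, but 11 is required to differ  no
C6: x6 + x7 + x3 = 8 + 1 + 8 = 17  yes

Constraints 3 and 5 do not hold.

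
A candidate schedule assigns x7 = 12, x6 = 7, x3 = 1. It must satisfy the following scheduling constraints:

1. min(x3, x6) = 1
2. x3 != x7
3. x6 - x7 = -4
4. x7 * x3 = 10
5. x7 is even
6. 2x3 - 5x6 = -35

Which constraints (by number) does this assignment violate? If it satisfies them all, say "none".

No — constraints 3, 4, and 6 are not satisfied.

1. min(1, 7) = 1  true
2. x3 = 1, x7 = 12; distinct  true
3. x6 - x7 = 7 - 12 = -5, not -4  false
4. x7 * x3 = 12 * 1 = 12, not 10  false
5. x7 = 12 is even  true
6. 2x3 - 5x6 = 2(1) - 5(7) = -33, not -35  false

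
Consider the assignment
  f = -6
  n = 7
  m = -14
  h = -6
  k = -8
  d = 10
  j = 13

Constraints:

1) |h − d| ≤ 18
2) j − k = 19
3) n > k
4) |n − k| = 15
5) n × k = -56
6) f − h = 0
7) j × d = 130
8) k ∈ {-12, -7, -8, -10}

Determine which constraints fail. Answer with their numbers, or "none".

1) |-6 − 10| = 16; 16 ≤ 18 — OK.
2) j − k = 13 − (-8) = 21, not 19 — violated.
3) n = 7, k = -8; 7 > -8 — OK.
4) |7 − (-8)| = 15 — OK.
5) n × k = 7 × (-8) = -56 — OK.
6) f − h = -6 − (-6) = 0 — OK.
7) j × d = 13 × 10 = 130 — OK.
8) k = -8 is in {-12, -7, -8, -10} — OK.

Constraint 2 does not hold.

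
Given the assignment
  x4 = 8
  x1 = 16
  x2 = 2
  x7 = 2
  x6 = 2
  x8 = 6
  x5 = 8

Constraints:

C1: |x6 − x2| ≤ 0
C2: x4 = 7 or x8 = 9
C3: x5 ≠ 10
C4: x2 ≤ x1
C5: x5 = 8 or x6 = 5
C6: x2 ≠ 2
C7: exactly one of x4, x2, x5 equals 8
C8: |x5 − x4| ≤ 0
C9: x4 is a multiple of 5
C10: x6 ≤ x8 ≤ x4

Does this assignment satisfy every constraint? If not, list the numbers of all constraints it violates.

No — constraints 2, 6, 7, and 9 are not satisfied.

C1: |2 − 2| = 0; 0 ≤ 0 — OK.
C2: x4 = 8 ≠ 7 and x8 = 6 ≠ 9; both disjuncts false — violated.
C3: x5 = 8, and 8 ≠ 10 — OK.
C4: x2 = 2, x1 = 16; 2 ≤ 16 — OK.
C5: x5 = 8 = 8 (first disjunct) — OK.
C6: x2 = 2, but 2 is required to differ — violated.
C7: x4=8, x2=2, x5=8; 2 of them equal 8, not exactly one — violated.
C8: |8 − 8| = 0; 0 ≤ 0 — OK.
C9: 8 = 5×1 + 3, so 5 does not divide 8 — violated.
C10: values 2 ≤ 6 ≤ 8 — OK.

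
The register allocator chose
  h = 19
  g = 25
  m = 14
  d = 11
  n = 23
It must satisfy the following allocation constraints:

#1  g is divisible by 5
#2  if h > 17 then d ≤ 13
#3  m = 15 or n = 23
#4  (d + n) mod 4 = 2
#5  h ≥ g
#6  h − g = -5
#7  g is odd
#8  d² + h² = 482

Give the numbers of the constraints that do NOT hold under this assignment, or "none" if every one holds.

No — constraints 5, 6 are not satisfied.

#1 25 / 5 = 5, so 5 divides 25  ✓
#2 h = 19 > 17, so we need d ≤ 13; d = 11 ≤ 13  ✓
#3 m = 14 ≠ 15, but n = 23 = 23 (second disjunct)  ✓
#4 d + n = 34; 34 mod 4 = 2  ✓
#5 h = 19, g = 25; 19 < 25 (want ≥)  ✗
#6 h − g = 19 − 25 = -6, not -5  ✗
#7 g = 25 is odd  ✓
#8 d² + h² = 11² + 19² = 121 + 361 = 482  ✓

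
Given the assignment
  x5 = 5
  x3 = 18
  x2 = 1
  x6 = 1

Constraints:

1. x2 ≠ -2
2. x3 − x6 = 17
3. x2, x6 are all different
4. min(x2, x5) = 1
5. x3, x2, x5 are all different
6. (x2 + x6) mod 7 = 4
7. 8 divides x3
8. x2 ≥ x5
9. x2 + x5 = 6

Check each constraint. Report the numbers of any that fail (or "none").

1. x2 = 1, and 1 ≠ -2 — holds.
2. x3 − x6 = 18 − 1 = 17 — holds.
3. x2 = x6 = 1, not all different — fails.
4. min(1, 5) = 1 — holds.
5. values 18, 1, 5 are pairwise distinct — holds.
6. x2 + x6 = 2; 2 mod 7 = 2, not 4 — fails.
7. 18 = 8×2 + 2, so 8 does not divide 18 — fails.
8. x2 = 1, x5 = 5; 1 < 5 (want ≥) — fails.
9. x2 + x5 = 1 + 5 = 6 — holds.

Constraints 3, 6, 7, and 8 are violated.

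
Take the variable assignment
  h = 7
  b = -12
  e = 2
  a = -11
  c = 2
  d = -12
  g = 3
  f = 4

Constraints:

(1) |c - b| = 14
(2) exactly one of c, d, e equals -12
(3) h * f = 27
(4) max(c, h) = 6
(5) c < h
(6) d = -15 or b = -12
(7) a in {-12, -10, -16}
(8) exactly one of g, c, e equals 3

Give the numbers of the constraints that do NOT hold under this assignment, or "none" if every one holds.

Constraints 3, 4, and 7 do not hold.

(1) |2 - (-12)| = 14  holds
(2) c=2, d=-12, e=2; 1 of them equals -12  holds
(3) h * f = 7 * 4 = 28, not 27  fails
(4) max(2, 7) = 7, not 6  fails
(5) c = 2, h = 7; 2 < 7  holds
(6) d = -12 ≠ -15, but b = -12 = -12 (second disjunct)  holds
(7) a = -11 is not in {-12, -10, -16}  fails
(8) g=3, c=2, e=2; 1 of them equals 3  holds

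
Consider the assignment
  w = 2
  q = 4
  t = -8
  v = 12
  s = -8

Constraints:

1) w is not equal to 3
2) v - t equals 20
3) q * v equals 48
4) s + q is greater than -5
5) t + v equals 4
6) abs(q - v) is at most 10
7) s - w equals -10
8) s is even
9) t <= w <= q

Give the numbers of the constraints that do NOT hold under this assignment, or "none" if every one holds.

1) w = 2, and 2 ≠ 3  true
2) v - t = 12 - (-8) = 20  true
3) q * v = 4 * 12 = 48  true
4) s + q = -8 + 4 = -4; -4 > -5  true
5) t + v = -8 + 12 = 4  true
6) abs(4 - 12) = 8; 8 ≤ 10  true
7) s - w = -8 - 2 = -10  true
8) s = -8 is even  true
9) values -8 <= 2 <= 4  true

Yes — all constraints hold.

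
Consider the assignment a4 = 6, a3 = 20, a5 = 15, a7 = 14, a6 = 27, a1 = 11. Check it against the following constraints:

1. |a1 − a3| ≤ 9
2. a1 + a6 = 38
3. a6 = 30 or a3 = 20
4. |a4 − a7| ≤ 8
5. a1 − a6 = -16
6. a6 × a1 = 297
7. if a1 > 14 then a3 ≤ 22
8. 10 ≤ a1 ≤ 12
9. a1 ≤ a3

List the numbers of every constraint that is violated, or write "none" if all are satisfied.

1. |11 − 20| = 9; 9 ≤ 9  ✓
2. a1 + a6 = 11 + 27 = 38  ✓
3. a6 = 27 ≠ 30, but a3 = 20 = 20 (second disjunct)  ✓
4. |6 − 14| = 8; 8 ≤ 8  ✓
5. a1 − a6 = 11 − 27 = -16  ✓
6. a6 × a1 = 27 × 11 = 297  ✓
7. a1 = 11, not > 14; antecedent false, conditional vacuously true  ✓
8. a1 = 11 lies in [10, 12]  ✓
9. a1 = 11, a3 = 20; 11 ≤ 20  ✓

Yes — all constraints hold.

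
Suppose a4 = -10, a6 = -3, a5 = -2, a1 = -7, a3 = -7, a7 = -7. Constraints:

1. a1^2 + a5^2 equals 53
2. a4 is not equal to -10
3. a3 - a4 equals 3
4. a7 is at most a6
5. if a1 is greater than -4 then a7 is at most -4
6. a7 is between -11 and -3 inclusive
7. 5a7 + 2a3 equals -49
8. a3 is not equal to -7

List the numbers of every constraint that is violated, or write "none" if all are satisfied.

Constraints 2, 8 do not hold.

1. a1^2 + a5^2 = (-7)^2 + (-2)^2 = 49 + 4 = 53 — holds.
2. a4 = -10, but -10 is required to differ — fails.
3. a3 - a4 = -7 - (-10) = 3 — holds.
4. a7 = -7, a6 = -3; -7 ≤ -3 — holds.
5. a1 = -7, not > -4; antecedent false, conditional vacuously true — holds.
6. a7 = -7 lies in [-11, -3] — holds.
7. 5a7 + 2a3 = 5(-7) + 2(-7) = -49 — holds.
8. a3 = -7, but -7 is required to differ — fails.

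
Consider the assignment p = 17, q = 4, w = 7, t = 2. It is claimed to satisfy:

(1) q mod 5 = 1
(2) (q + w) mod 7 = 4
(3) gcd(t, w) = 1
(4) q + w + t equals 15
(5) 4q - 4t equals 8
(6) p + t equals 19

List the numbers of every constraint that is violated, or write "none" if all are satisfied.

No — constraints 1 and 4 are not satisfied.

(1) 4 mod 5 = 4, not 1 — violated.
(2) q + w = 11; 11 mod 7 = 4 — OK.
(3) gcd(2, 7) = 1 — OK.
(4) q + w + t = 4 + 7 + 2 = 13, not 15 — violated.
(5) 4q - 4t = 4(4) - 4(2) = 8 — OK.
(6) p + t = 17 + 2 = 19 — OK.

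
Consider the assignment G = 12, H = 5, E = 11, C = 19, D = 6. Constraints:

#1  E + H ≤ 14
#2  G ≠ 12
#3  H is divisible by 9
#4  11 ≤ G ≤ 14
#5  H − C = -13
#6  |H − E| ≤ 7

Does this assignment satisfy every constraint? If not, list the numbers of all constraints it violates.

Constraints 1, 2, 3, 5 do not hold.

#1 E + H = 11 + 5 = 16; 16 > 14, bound 14 not met — violated.
#2 G = 12, but 12 is required to differ — violated.
#3 5 = 9×0 + 5, so 9 does not divide 5 — violated.
#4 G = 12 lies in [11, 14] — satisfied.
#5 H − C = 5 − 19 = -14, not -13 — violated.
#6 |5 − 11| = 6; 6 ≤ 7 — satisfied.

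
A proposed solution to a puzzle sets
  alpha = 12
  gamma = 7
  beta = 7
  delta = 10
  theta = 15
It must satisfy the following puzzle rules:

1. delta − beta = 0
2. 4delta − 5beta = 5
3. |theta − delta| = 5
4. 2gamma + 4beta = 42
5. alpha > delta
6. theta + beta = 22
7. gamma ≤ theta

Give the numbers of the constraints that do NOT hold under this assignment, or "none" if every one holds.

The assignment fails constraint 1.

1. delta − beta = 10 − 7 = 3, not 0 — violated.
2. 4delta − 5beta = 4(10) − 5(7) = 5 — OK.
3. |15 − 10| = 5 — OK.
4. 2gamma + 4beta = 2(7) + 4(7) = 42 — OK.
5. alpha = 12, delta = 10; 12 > 10 — OK.
6. theta + beta = 15 + 7 = 22 — OK.
7. gamma = 7, theta = 15; 7 ≤ 15 — OK.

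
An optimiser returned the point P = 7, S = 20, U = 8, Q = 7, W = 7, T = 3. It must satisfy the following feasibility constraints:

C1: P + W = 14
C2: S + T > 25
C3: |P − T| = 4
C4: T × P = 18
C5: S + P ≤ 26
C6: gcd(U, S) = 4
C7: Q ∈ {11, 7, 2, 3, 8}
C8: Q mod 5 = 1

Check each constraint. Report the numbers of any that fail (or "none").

C1: P + W = 7 + 7 = 14 — holds.
C2: S + T = 20 + 3 = 23; 23 ≤ 25, bound 25 not met — fails.
C3: |7 − 3| = 4 — holds.
C4: T × P = 3 × 7 = 21, not 18 — fails.
C5: S + P = 20 + 7 = 27; 27 > 26, bound 26 not met — fails.
C6: gcd(8, 20) = 4 — holds.
C7: Q = 7 is in {11, 7, 2, 3, 8} — holds.
C8: 7 mod 5 = 2, not 1 — fails.

Violated: 2, 4, 5, 8.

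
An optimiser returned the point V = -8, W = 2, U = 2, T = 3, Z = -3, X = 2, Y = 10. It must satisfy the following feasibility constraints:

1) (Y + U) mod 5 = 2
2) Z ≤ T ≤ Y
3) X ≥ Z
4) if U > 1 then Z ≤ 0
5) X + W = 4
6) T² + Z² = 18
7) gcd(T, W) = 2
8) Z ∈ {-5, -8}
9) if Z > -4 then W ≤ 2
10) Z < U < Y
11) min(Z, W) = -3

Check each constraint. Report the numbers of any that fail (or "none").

1) Y + U = 12; 12 mod 5 = 2 — holds.
2) values -3 ≤ 3 ≤ 10 — holds.
3) X = 2, Z = -3; 2 ≥ -3 — holds.
4) U = 2 > 1, so we need Z ≤ 0; Z = -3 ≤ 0 — holds.
5) X + W = 2 + 2 = 4 — holds.
6) T² + Z² = 3² + (-3)² = 9 + 9 = 18 — holds.
7) gcd(3, 2) = 1, not 2 — fails.
8) Z = -3 is not in {-5, -8} — fails.
9) Z = -3 > -4, so we need W ≤ 2; W = 2 ≤ 2 — holds.
10) values -3 < 2 < 10 — holds.
11) min(-3, 2) = -3 — holds.

The assignment fails constraints 7, 8.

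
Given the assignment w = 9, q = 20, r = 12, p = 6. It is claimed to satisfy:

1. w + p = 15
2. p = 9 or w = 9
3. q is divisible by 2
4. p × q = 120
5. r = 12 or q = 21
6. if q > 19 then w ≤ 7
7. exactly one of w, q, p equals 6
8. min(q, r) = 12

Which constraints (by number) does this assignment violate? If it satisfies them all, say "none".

No — constraint 6 is not satisfied.

1. w + p = 9 + 6 = 15 — OK.
2. p = 6 ≠ 9, but w = 9 = 9 (second disjunct) — OK.
3. 20 / 2 = 10, so 2 divides 20 — OK.
4. p × q = 6 × 20 = 120 — OK.
5. r = 12 = 12 (first disjunct) — OK.
6. q = 20 > 19, so we need w ≤ 7; but w = 9 > 7 — violated.
7. w=9, q=20, p=6; 1 of them equals 6 — OK.
8. min(20, 12) = 12 — OK.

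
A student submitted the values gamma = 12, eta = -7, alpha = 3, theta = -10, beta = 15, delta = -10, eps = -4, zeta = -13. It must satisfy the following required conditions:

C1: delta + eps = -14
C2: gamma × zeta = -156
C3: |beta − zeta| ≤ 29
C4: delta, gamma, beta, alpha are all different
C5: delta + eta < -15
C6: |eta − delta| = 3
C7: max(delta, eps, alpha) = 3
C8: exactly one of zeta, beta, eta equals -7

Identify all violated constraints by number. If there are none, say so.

C1: delta + eps = -10 + (-4) = -14  OK
C2: gamma × zeta = 12 × (-13) = -156  OK
C3: |15 − (-13)| = 28; 28 ≤ 29  OK
C4: values -10, 12, 15, 3 are pairwise distinct  OK
C5: delta + eta = -10 + (-7) = -17; -17 < -15  OK
C6: |-7 − (-10)| = 3  OK
C7: max(-10, -4, 3) = 3  OK
C8: zeta=-13, beta=15, eta=-7; 1 of them equals -7  OK

Yes — all constraints hold.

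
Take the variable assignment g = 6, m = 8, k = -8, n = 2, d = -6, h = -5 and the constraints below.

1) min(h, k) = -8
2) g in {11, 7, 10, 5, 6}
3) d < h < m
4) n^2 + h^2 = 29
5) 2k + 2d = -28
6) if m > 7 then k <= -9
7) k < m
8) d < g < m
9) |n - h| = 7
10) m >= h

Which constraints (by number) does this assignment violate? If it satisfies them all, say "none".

Constraint 6 does not hold.

1) min(-5, -8) = -8  yes
2) g = 6 is in {11, 7, 10, 5, 6}  yes
3) values -6 < -5 < 8  yes
4) n^2 + h^2 = 2^2 + (-5)^2 = 4 + 25 = 29  yes
5) 2k + 2d = 2(-8) + 2(-6) = -28  yes
6) m = 8 > 7, so we need k ≤ -9; but k = -8 > -9  no
7) k = -8, m = 8; -8 < 8  yes
8) values -6 < 6 < 8  yes
9) |2 - (-5)| = 7  yes
10) m = 8, h = -5; 8 ≥ -5  yes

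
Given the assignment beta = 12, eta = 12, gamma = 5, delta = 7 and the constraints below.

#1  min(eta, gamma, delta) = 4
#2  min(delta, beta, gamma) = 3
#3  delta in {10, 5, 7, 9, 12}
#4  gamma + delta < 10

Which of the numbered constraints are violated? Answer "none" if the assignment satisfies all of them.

#1 min(12, 5, 7) = 5, not 4 — fails.
#2 min(7, 12, 5) = 5, not 3 — fails.
#3 delta = 7 is in {10, 5, 7, 9, 12} — holds.
#4 gamma + delta = 5 + 7 = 12; 12 ≥ 10, bound 10 not met — fails.

No — constraints 1, 2, 4 are not satisfied.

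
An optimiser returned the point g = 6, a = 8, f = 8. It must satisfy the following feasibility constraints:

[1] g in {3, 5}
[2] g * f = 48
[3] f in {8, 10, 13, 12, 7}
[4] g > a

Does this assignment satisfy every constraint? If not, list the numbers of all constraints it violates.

[1] g = 6 is not in {3, 5} — fails.
[2] g * f = 6 * 8 = 48 — holds.
[3] f = 8 is in {8, 10, 13, 12, 7} — holds.
[4] g = 6, a = 8; 6 ≤ 8 (want >) — fails.

Constraints 1 and 4 do not hold.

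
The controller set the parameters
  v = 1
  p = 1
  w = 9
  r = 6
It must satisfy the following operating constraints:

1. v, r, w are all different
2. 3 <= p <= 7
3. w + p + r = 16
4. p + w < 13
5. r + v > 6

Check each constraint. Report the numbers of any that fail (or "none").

1. values 1, 6, 9 are pairwise distinct — OK.
2. p = 1 is outside [3, 7] — violated.
3. w + p + r = 9 + 1 + 6 = 16 — OK.
4. p + w = 1 + 9 = 10; 10 < 13 — OK.
5. r + v = 6 + 1 = 7; 7 > 6 — OK.

No — constraint 2 is not satisfied.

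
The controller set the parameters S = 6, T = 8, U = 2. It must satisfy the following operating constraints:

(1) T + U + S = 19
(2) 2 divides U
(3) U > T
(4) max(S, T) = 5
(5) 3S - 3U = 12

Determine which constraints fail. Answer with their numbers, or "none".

Constraints 1, 3, 4 do not hold.

(1) T + U + S = 8 + 2 + 6 = 16, not 19 — violated.
(2) 2 / 2 = 1, so 2 divides 2 — OK.
(3) U = 2, T = 8; 2 ≤ 8 (want >) — violated.
(4) max(6, 8) = 8, not 5 — violated.
(5) 3S - 3U = 3(6) - 3(2) = 12 — OK.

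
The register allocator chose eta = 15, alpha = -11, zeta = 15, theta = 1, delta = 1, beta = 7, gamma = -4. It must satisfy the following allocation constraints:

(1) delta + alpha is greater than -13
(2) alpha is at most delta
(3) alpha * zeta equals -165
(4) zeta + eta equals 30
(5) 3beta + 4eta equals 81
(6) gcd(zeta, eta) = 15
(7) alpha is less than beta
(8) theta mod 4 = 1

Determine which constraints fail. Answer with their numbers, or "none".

No violations.

(1) delta + alpha = 1 + (-11) = -10; -10 > -13  true
(2) alpha = -11, delta = 1; -11 ≤ 1  true
(3) alpha * zeta = -11 * 15 = -165  true
(4) zeta + eta = 15 + 15 = 30  true
(5) 3beta + 4eta = 3(7) + 4(15) = 81  true
(6) gcd(15, 15) = 15  true
(7) alpha = -11, beta = 7; -11 < 7  true
(8) 1 mod 4 = 1  true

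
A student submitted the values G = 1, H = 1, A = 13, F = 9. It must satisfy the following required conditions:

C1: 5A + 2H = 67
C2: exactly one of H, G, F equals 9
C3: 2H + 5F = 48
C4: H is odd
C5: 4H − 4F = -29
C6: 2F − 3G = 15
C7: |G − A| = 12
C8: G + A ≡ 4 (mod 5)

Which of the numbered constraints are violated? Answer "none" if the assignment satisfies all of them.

C1: 5A + 2H = 5(13) + 2(1) = 67  true
C2: H=1, G=1, F=9; 1 of them equals 9  true
C3: 2H + 5F = 2(1) + 5(9) = 47, not 48  false
C4: H = 1 is odd  true
C5: 4H − 4F = 4(1) − 4(9) = -32, not -29  false
C6: 2F − 3G = 2(9) − 3(1) = 15  true
C7: |1 − 13| = 12  true
C8: G + A = 14; 14 mod 5 = 4  true

Violated: 3 and 5.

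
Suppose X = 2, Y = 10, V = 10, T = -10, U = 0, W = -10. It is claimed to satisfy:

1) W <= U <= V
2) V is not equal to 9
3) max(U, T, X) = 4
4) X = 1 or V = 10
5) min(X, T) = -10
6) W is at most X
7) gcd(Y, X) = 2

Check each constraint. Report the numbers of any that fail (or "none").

The assignment fails constraint 3.

1) values -10 <= 0 <= 10 — OK.
2) V = 10, and 10 ≠ 9 — OK.
3) max(0, -10, 2) = 2, not 4 — violated.
4) X = 2 ≠ 1, but V = 10 = 10 (second disjunct) — OK.
5) min(2, -10) = -10 — OK.
6) W = -10, X = 2; -10 ≤ 2 — OK.
7) gcd(10, 2) = 2 — OK.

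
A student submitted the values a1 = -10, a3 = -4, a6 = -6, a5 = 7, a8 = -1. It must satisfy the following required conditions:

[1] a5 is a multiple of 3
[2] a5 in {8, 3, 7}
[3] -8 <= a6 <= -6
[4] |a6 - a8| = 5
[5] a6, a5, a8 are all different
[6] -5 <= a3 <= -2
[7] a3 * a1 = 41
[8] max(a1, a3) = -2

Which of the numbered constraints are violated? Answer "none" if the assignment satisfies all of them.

Constraints 1, 7, and 8 are violated.

[1] 7 = 3*2 + 1, so 3 does not divide 7 — violated.
[2] a5 = 7 is in {8, 3, 7} — satisfied.
[3] a6 = -6 lies in [-8, -6] — satisfied.
[4] |-6 - (-1)| = 5 — satisfied.
[5] values -6, 7, -1 are pairwise distinct — satisfied.
[6] a3 = -4 lies in [-5, -2] — satisfied.
[7] a3 * a1 = -4 * (-10) = 40, not 41 — violated.
[8] max(-10, -4) = -4, not -2 — violated.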